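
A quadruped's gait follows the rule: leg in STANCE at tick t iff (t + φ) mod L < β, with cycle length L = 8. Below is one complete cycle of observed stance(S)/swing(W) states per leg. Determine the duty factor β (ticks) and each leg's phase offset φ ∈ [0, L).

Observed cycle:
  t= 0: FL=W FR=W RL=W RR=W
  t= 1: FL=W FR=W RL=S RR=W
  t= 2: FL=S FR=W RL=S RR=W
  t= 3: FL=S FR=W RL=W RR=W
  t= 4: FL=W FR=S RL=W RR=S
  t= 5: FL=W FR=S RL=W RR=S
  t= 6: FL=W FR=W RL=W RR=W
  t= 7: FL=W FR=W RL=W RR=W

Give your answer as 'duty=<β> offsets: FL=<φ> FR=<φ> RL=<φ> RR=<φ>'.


duty=2 offsets: FL=6 FR=4 RL=7 RR=4

duty β = stance ticks per leg = 2
FL: stance ticks = 2; W→S at t=2 → φ=6
FR: stance ticks = 2; W→S at t=4 → φ=4
RL: stance ticks = 2; W→S at t=1 → φ=7
RR: stance ticks = 2; W→S at t=4 → φ=4


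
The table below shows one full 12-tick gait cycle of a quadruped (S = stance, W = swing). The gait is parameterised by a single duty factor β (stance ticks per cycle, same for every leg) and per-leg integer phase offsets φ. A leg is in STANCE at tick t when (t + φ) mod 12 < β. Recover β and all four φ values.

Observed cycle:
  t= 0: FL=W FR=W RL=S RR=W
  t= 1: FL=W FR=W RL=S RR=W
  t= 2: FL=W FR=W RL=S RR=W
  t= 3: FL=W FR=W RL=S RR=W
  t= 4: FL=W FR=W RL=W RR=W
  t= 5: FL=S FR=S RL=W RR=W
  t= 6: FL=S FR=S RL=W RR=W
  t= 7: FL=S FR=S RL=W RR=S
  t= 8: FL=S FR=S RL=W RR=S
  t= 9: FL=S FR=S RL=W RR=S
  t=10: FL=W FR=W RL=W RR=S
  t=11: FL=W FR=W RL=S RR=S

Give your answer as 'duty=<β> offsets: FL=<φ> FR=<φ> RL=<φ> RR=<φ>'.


duty=5 offsets: FL=7 FR=7 RL=1 RR=5

duty β = stance ticks per leg = 5
FL: stance ticks = 5; W→S at t=5 → φ=7
FR: stance ticks = 5; W→S at t=5 → φ=7
RL: stance ticks = 5; W→S at t=11 → φ=1
RR: stance ticks = 5; W→S at t=7 → φ=5


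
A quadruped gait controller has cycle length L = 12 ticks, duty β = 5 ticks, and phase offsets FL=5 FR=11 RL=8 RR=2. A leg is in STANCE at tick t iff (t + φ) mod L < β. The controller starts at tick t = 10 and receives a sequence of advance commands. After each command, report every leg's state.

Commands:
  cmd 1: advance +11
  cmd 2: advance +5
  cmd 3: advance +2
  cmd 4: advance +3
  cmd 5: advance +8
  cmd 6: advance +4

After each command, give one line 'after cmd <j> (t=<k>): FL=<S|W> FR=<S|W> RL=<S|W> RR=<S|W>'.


start t=10: FL=S FR=W RL=W RR=S
cmd 1: advance +11 → t=21, phase=(2,8,5,11) → FL=S FR=W RL=W RR=W
cmd 2: advance +5 → t=26, phase=(7,1,10,4) → FL=W FR=S RL=W RR=S
cmd 3: advance +2 → t=28, phase=(9,3,0,6) → FL=W FR=S RL=S RR=W
cmd 4: advance +3 → t=31, phase=(0,6,3,9) → FL=S FR=W RL=S RR=W
cmd 5: advance +8 → t=39, phase=(8,2,11,5) → FL=W FR=S RL=W RR=W
cmd 6: advance +4 → t=43, phase=(0,6,3,9) → FL=S FR=W RL=S RR=W

after cmd 1 (t=21): FL=S FR=W RL=W RR=W
after cmd 2 (t=26): FL=W FR=S RL=W RR=S
after cmd 3 (t=28): FL=W FR=S RL=S RR=W
after cmd 4 (t=31): FL=S FR=W RL=S RR=W
after cmd 5 (t=39): FL=W FR=S RL=W RR=W
after cmd 6 (t=43): FL=S FR=W RL=S RR=W


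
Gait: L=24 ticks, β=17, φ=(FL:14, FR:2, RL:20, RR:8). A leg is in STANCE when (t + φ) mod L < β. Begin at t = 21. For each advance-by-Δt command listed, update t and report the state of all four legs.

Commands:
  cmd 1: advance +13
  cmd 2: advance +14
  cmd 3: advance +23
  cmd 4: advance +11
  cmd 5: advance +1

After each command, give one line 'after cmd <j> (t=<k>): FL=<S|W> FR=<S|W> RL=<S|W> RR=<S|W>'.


start t=21: FL=S FR=W RL=W RR=S
cmd 1: advance +13 → t=34, phase=(0,12,6,18) → FL=S FR=S RL=S RR=W
cmd 2: advance +14 → t=48, phase=(14,2,20,8) → FL=S FR=S RL=W RR=S
cmd 3: advance +23 → t=71, phase=(13,1,19,7) → FL=S FR=S RL=W RR=S
cmd 4: advance +11 → t=82, phase=(0,12,6,18) → FL=S FR=S RL=S RR=W
cmd 5: advance +1 → t=83, phase=(1,13,7,19) → FL=S FR=S RL=S RR=W

after cmd 1 (t=34): FL=S FR=S RL=S RR=W
after cmd 2 (t=48): FL=S FR=S RL=W RR=S
after cmd 3 (t=71): FL=S FR=S RL=W RR=S
after cmd 4 (t=82): FL=S FR=S RL=S RR=W
after cmd 5 (t=83): FL=S FR=S RL=S RR=W


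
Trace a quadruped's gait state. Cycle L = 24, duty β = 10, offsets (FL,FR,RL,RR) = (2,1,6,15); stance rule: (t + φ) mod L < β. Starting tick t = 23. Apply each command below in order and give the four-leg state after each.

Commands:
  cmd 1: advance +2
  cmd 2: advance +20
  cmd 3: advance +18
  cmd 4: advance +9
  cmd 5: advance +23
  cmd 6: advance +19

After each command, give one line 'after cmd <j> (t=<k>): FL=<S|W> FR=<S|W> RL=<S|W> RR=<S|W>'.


start t=23: FL=S FR=S RL=S RR=W
cmd 1: advance +2 → t=25, phase=(3,2,7,16) → FL=S FR=S RL=S RR=W
cmd 2: advance +20 → t=45, phase=(23,22,3,12) → FL=W FR=W RL=S RR=W
cmd 3: advance +18 → t=63, phase=(17,16,21,6) → FL=W FR=W RL=W RR=S
cmd 4: advance +9 → t=72, phase=(2,1,6,15) → FL=S FR=S RL=S RR=W
cmd 5: advance +23 → t=95, phase=(1,0,5,14) → FL=S FR=S RL=S RR=W
cmd 6: advance +19 → t=114, phase=(20,19,0,9) → FL=W FR=W RL=S RR=S

after cmd 1 (t=25): FL=S FR=S RL=S RR=W
after cmd 2 (t=45): FL=W FR=W RL=S RR=W
after cmd 3 (t=63): FL=W FR=W RL=W RR=S
after cmd 4 (t=72): FL=S FR=S RL=S RR=W
after cmd 5 (t=95): FL=S FR=S RL=S RR=W
after cmd 6 (t=114): FL=W FR=W RL=S RR=S


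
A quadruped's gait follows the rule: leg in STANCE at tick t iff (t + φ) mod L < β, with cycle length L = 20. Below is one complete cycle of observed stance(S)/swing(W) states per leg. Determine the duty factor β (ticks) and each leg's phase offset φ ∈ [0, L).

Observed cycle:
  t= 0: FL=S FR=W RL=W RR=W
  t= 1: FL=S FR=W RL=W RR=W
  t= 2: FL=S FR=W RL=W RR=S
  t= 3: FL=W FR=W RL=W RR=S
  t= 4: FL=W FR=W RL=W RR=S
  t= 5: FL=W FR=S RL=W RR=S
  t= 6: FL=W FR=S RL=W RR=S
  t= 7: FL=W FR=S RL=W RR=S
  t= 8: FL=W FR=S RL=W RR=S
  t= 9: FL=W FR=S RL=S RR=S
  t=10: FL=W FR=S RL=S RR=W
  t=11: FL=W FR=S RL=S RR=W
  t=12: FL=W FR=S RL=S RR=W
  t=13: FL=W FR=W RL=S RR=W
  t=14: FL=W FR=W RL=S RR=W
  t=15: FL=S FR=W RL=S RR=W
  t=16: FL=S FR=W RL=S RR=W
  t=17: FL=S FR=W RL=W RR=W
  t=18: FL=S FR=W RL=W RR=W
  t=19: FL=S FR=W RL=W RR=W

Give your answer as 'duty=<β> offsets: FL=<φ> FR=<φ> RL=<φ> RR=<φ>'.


duty β = stance ticks per leg = 8
FL: stance ticks = 8; W→S at t=15 → φ=5
FR: stance ticks = 8; W→S at t=5 → φ=15
RL: stance ticks = 8; W→S at t=9 → φ=11
RR: stance ticks = 8; W→S at t=2 → φ=18

duty=8 offsets: FL=5 FR=15 RL=11 RR=18


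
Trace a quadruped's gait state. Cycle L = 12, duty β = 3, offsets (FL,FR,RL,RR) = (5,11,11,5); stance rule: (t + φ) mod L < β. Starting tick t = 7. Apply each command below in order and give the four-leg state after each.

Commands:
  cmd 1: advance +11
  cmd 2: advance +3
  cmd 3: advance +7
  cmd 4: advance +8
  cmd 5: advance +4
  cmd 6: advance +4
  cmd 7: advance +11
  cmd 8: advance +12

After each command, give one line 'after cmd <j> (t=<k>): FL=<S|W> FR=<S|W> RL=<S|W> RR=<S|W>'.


after cmd 1 (t=18): FL=W FR=W RL=W RR=W
after cmd 2 (t=21): FL=S FR=W RL=W RR=S
after cmd 3 (t=28): FL=W FR=W RL=W RR=W
after cmd 4 (t=36): FL=W FR=W RL=W RR=W
after cmd 5 (t=40): FL=W FR=W RL=W RR=W
after cmd 6 (t=44): FL=S FR=W RL=W RR=S
after cmd 7 (t=55): FL=S FR=W RL=W RR=S
after cmd 8 (t=67): FL=S FR=W RL=W RR=S

start t=7: FL=S FR=W RL=W RR=S
cmd 1: advance +11 → t=18, phase=(11,5,5,11) → FL=W FR=W RL=W RR=W
cmd 2: advance +3 → t=21, phase=(2,8,8,2) → FL=S FR=W RL=W RR=S
cmd 3: advance +7 → t=28, phase=(9,3,3,9) → FL=W FR=W RL=W RR=W
cmd 4: advance +8 → t=36, phase=(5,11,11,5) → FL=W FR=W RL=W RR=W
cmd 5: advance +4 → t=40, phase=(9,3,3,9) → FL=W FR=W RL=W RR=W
cmd 6: advance +4 → t=44, phase=(1,7,7,1) → FL=S FR=W RL=W RR=S
cmd 7: advance +11 → t=55, phase=(0,6,6,0) → FL=S FR=W RL=W RR=S
cmd 8: advance +12 → t=67, phase=(0,6,6,0) → FL=S FR=W RL=W RR=S


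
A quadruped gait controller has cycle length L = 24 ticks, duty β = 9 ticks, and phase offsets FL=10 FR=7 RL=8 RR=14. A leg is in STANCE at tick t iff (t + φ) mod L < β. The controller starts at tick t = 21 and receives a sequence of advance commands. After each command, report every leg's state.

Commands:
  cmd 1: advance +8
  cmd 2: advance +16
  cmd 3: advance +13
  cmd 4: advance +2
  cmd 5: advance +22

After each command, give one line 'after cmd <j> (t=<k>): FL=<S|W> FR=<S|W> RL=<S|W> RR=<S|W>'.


after cmd 1 (t=29): FL=W FR=W RL=W RR=W
after cmd 2 (t=45): FL=S FR=S RL=S RR=W
after cmd 3 (t=58): FL=W FR=W RL=W RR=S
after cmd 4 (t=60): FL=W FR=W RL=W RR=S
after cmd 5 (t=82): FL=W FR=W RL=W RR=S

start t=21: FL=S FR=S RL=S RR=W
cmd 1: advance +8 → t=29, phase=(15,12,13,19) → FL=W FR=W RL=W RR=W
cmd 2: advance +16 → t=45, phase=(7,4,5,11) → FL=S FR=S RL=S RR=W
cmd 3: advance +13 → t=58, phase=(20,17,18,0) → FL=W FR=W RL=W RR=S
cmd 4: advance +2 → t=60, phase=(22,19,20,2) → FL=W FR=W RL=W RR=S
cmd 5: advance +22 → t=82, phase=(20,17,18,0) → FL=W FR=W RL=W RR=S


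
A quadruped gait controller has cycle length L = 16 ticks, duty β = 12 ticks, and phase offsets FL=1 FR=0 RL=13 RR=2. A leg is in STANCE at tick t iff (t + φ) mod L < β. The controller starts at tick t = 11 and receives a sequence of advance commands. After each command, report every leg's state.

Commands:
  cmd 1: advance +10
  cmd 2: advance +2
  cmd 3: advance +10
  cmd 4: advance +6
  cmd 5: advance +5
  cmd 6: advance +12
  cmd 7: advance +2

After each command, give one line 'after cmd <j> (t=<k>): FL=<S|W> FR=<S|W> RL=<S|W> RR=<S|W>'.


after cmd 1 (t=21): FL=S FR=S RL=S RR=S
after cmd 2 (t=23): FL=S FR=S RL=S RR=S
after cmd 3 (t=33): FL=S FR=S RL=W RR=S
after cmd 4 (t=39): FL=S FR=S RL=S RR=S
after cmd 5 (t=44): FL=W FR=W RL=S RR=W
after cmd 6 (t=56): FL=S FR=S RL=S RR=S
after cmd 7 (t=58): FL=S FR=S RL=S RR=W

start t=11: FL=W FR=S RL=S RR=W
cmd 1: advance +10 → t=21, phase=(6,5,2,7) → FL=S FR=S RL=S RR=S
cmd 2: advance +2 → t=23, phase=(8,7,4,9) → FL=S FR=S RL=S RR=S
cmd 3: advance +10 → t=33, phase=(2,1,14,3) → FL=S FR=S RL=W RR=S
cmd 4: advance +6 → t=39, phase=(8,7,4,9) → FL=S FR=S RL=S RR=S
cmd 5: advance +5 → t=44, phase=(13,12,9,14) → FL=W FR=W RL=S RR=W
cmd 6: advance +12 → t=56, phase=(9,8,5,10) → FL=S FR=S RL=S RR=S
cmd 7: advance +2 → t=58, phase=(11,10,7,12) → FL=S FR=S RL=S RR=W


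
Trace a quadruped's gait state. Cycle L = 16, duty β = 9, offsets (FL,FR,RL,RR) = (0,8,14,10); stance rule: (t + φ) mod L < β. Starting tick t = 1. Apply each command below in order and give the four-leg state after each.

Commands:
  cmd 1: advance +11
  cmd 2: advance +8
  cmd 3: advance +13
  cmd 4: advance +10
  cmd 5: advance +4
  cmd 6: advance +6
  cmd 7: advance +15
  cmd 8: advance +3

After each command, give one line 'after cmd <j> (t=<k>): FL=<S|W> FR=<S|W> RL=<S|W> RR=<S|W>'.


start t=1: FL=S FR=W RL=W RR=W
cmd 1: advance +11 → t=12, phase=(12,4,10,6) → FL=W FR=S RL=W RR=S
cmd 2: advance +8 → t=20, phase=(4,12,2,14) → FL=S FR=W RL=S RR=W
cmd 3: advance +13 → t=33, phase=(1,9,15,11) → FL=S FR=W RL=W RR=W
cmd 4: advance +10 → t=43, phase=(11,3,9,5) → FL=W FR=S RL=W RR=S
cmd 5: advance +4 → t=47, phase=(15,7,13,9) → FL=W FR=S RL=W RR=W
cmd 6: advance +6 → t=53, phase=(5,13,3,15) → FL=S FR=W RL=S RR=W
cmd 7: advance +15 → t=68, phase=(4,12,2,14) → FL=S FR=W RL=S RR=W
cmd 8: advance +3 → t=71, phase=(7,15,5,1) → FL=S FR=W RL=S RR=S

after cmd 1 (t=12): FL=W FR=S RL=W RR=S
after cmd 2 (t=20): FL=S FR=W RL=S RR=W
after cmd 3 (t=33): FL=S FR=W RL=W RR=W
after cmd 4 (t=43): FL=W FR=S RL=W RR=S
after cmd 5 (t=47): FL=W FR=S RL=W RR=W
after cmd 6 (t=53): FL=S FR=W RL=S RR=W
after cmd 7 (t=68): FL=S FR=W RL=S RR=W
after cmd 8 (t=71): FL=S FR=W RL=S RR=S


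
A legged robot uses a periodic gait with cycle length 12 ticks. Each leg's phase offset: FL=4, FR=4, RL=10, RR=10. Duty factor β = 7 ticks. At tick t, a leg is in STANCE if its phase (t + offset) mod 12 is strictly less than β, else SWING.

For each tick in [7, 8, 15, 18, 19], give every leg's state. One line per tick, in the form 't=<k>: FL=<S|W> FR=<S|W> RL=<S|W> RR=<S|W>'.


t=7: phase=(11,11,5,5) vs β=7 → FL=W FR=W RL=S RR=S
t=8: phase=(0,0,6,6) vs β=7 → FL=S FR=S RL=S RR=S
t=15: phase=(7,7,1,1) vs β=7 → FL=W FR=W RL=S RR=S
t=18: phase=(10,10,4,4) vs β=7 → FL=W FR=W RL=S RR=S
t=19: phase=(11,11,5,5) vs β=7 → FL=W FR=W RL=S RR=S

t=7: FL=W FR=W RL=S RR=S
t=8: FL=S FR=S RL=S RR=S
t=15: FL=W FR=W RL=S RR=S
t=18: FL=W FR=W RL=S RR=S
t=19: FL=W FR=W RL=S RR=S


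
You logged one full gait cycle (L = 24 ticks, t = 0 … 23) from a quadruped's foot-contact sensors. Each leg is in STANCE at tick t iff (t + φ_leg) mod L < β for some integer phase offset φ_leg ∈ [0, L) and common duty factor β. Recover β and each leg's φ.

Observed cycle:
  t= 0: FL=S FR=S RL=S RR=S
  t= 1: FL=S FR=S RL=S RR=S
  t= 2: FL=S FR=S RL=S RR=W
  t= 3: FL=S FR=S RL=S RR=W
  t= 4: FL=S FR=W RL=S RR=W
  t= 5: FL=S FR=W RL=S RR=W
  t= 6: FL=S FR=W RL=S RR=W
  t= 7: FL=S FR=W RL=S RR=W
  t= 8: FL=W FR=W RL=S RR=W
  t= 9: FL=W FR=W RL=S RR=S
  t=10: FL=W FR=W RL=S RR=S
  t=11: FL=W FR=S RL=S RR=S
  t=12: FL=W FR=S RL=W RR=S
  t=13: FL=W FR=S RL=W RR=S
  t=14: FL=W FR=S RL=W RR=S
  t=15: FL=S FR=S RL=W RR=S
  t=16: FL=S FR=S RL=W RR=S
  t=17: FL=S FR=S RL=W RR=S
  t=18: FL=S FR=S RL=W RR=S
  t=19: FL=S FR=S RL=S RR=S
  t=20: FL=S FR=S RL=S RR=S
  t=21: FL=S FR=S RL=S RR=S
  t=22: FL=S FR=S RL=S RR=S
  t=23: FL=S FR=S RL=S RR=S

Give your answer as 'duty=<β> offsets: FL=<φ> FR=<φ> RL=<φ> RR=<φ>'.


duty β = stance ticks per leg = 17
FL: stance ticks = 17; W→S at t=15 → φ=9
FR: stance ticks = 17; W→S at t=11 → φ=13
RL: stance ticks = 17; W→S at t=19 → φ=5
RR: stance ticks = 17; W→S at t=9 → φ=15

duty=17 offsets: FL=9 FR=13 RL=5 RR=15


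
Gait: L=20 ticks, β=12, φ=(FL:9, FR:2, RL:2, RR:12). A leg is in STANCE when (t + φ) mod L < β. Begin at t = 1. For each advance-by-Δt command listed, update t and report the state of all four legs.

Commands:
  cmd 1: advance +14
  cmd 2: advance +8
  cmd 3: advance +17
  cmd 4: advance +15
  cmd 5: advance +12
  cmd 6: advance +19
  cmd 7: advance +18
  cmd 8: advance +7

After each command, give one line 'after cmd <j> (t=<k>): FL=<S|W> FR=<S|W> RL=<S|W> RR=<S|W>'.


after cmd 1 (t=15): FL=S FR=W RL=W RR=S
after cmd 2 (t=23): FL=W FR=S RL=S RR=W
after cmd 3 (t=40): FL=S FR=S RL=S RR=W
after cmd 4 (t=55): FL=S FR=W RL=W RR=S
after cmd 5 (t=67): FL=W FR=S RL=S RR=W
after cmd 6 (t=86): FL=W FR=S RL=S RR=W
after cmd 7 (t=104): FL=W FR=S RL=S RR=W
after cmd 8 (t=111): FL=S FR=W RL=W RR=S

start t=1: FL=S FR=S RL=S RR=W
cmd 1: advance +14 → t=15, phase=(4,17,17,7) → FL=S FR=W RL=W RR=S
cmd 2: advance +8 → t=23, phase=(12,5,5,15) → FL=W FR=S RL=S RR=W
cmd 3: advance +17 → t=40, phase=(9,2,2,12) → FL=S FR=S RL=S RR=W
cmd 4: advance +15 → t=55, phase=(4,17,17,7) → FL=S FR=W RL=W RR=S
cmd 5: advance +12 → t=67, phase=(16,9,9,19) → FL=W FR=S RL=S RR=W
cmd 6: advance +19 → t=86, phase=(15,8,8,18) → FL=W FR=S RL=S RR=W
cmd 7: advance +18 → t=104, phase=(13,6,6,16) → FL=W FR=S RL=S RR=W
cmd 8: advance +7 → t=111, phase=(0,13,13,3) → FL=S FR=W RL=W RR=S


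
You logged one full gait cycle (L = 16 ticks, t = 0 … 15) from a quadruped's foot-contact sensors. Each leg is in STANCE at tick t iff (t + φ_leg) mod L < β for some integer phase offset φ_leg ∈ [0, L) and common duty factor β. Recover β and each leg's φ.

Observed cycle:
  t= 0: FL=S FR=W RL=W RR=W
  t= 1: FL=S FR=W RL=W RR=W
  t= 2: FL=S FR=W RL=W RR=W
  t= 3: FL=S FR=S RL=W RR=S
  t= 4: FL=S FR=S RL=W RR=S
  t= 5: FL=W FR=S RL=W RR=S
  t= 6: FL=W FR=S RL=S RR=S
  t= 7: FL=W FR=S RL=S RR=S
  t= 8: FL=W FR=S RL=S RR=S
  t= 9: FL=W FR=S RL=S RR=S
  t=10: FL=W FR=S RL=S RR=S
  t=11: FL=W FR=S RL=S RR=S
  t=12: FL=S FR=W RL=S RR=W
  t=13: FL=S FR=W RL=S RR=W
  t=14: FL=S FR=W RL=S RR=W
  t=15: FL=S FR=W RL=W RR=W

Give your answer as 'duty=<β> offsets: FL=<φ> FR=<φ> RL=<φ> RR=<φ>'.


duty=9 offsets: FL=4 FR=13 RL=10 RR=13

duty β = stance ticks per leg = 9
FL: stance ticks = 9; W→S at t=12 → φ=4
FR: stance ticks = 9; W→S at t=3 → φ=13
RL: stance ticks = 9; W→S at t=6 → φ=10
RR: stance ticks = 9; W→S at t=3 → φ=13


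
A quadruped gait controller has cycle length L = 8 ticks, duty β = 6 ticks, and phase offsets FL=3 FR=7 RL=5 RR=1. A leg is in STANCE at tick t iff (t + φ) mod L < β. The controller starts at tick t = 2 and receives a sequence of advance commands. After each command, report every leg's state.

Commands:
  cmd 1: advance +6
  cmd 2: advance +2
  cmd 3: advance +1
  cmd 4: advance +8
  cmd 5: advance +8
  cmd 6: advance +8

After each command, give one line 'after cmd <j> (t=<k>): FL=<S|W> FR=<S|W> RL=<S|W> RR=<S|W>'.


after cmd 1 (t=8): FL=S FR=W RL=S RR=S
after cmd 2 (t=10): FL=S FR=S RL=W RR=S
after cmd 3 (t=11): FL=W FR=S RL=S RR=S
after cmd 4 (t=19): FL=W FR=S RL=S RR=S
after cmd 5 (t=27): FL=W FR=S RL=S RR=S
after cmd 6 (t=35): FL=W FR=S RL=S RR=S

start t=2: FL=S FR=S RL=W RR=S
cmd 1: advance +6 → t=8, phase=(3,7,5,1) → FL=S FR=W RL=S RR=S
cmd 2: advance +2 → t=10, phase=(5,1,7,3) → FL=S FR=S RL=W RR=S
cmd 3: advance +1 → t=11, phase=(6,2,0,4) → FL=W FR=S RL=S RR=S
cmd 4: advance +8 → t=19, phase=(6,2,0,4) → FL=W FR=S RL=S RR=S
cmd 5: advance +8 → t=27, phase=(6,2,0,4) → FL=W FR=S RL=S RR=S
cmd 6: advance +8 → t=35, phase=(6,2,0,4) → FL=W FR=S RL=S RR=S


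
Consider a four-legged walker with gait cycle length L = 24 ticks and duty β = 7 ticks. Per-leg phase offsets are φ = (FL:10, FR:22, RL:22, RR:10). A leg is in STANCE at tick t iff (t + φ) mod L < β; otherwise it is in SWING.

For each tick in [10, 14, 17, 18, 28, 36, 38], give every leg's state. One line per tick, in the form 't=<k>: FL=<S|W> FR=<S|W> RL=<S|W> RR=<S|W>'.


t=10: FL=W FR=W RL=W RR=W
t=14: FL=S FR=W RL=W RR=S
t=17: FL=S FR=W RL=W RR=S
t=18: FL=S FR=W RL=W RR=S
t=28: FL=W FR=S RL=S RR=W
t=36: FL=W FR=W RL=W RR=W
t=38: FL=S FR=W RL=W RR=S

t=10: phase=(20,8,8,20) vs β=7 → FL=W FR=W RL=W RR=W
t=14: phase=(0,12,12,0) vs β=7 → FL=S FR=W RL=W RR=S
t=17: phase=(3,15,15,3) vs β=7 → FL=S FR=W RL=W RR=S
t=18: phase=(4,16,16,4) vs β=7 → FL=S FR=W RL=W RR=S
t=28: phase=(14,2,2,14) vs β=7 → FL=W FR=S RL=S RR=W
t=36: phase=(22,10,10,22) vs β=7 → FL=W FR=W RL=W RR=W
t=38: phase=(0,12,12,0) vs β=7 → FL=S FR=W RL=W RR=S


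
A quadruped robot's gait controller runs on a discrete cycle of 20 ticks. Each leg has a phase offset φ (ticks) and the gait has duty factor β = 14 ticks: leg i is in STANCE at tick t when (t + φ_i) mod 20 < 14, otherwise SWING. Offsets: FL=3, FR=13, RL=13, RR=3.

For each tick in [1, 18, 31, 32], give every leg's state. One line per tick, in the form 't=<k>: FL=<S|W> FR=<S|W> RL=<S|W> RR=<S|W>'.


t=1: FL=S FR=W RL=W RR=S
t=18: FL=S FR=S RL=S RR=S
t=31: FL=W FR=S RL=S RR=W
t=32: FL=W FR=S RL=S RR=W

t=1: phase=(4,14,14,4) vs β=14 → FL=S FR=W RL=W RR=S
t=18: phase=(1,11,11,1) vs β=14 → FL=S FR=S RL=S RR=S
t=31: phase=(14,4,4,14) vs β=14 → FL=W FR=S RL=S RR=W
t=32: phase=(15,5,5,15) vs β=14 → FL=W FR=S RL=S RR=W


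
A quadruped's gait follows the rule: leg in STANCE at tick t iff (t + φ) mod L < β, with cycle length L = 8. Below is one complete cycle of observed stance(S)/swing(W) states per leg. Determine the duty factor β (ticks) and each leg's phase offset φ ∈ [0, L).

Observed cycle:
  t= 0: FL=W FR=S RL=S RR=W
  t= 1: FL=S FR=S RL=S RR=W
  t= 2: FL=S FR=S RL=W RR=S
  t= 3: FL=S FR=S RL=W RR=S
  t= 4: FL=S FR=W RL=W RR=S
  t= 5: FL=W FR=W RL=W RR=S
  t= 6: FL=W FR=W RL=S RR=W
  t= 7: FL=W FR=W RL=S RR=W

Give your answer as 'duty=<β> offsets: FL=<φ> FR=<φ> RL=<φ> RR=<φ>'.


duty β = stance ticks per leg = 4
FL: stance ticks = 4; W→S at t=1 → φ=7
FR: stance ticks = 4; W→S at t=0 → φ=0
RL: stance ticks = 4; W→S at t=6 → φ=2
RR: stance ticks = 4; W→S at t=2 → φ=6

duty=4 offsets: FL=7 FR=0 RL=2 RR=6


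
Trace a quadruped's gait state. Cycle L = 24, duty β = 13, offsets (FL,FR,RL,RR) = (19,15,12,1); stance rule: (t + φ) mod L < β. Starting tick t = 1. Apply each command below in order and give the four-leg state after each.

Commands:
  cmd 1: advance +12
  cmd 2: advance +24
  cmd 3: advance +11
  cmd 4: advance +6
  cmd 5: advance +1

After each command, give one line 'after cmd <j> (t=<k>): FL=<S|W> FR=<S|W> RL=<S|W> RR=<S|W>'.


start t=1: FL=W FR=W RL=W RR=S
cmd 1: advance +12 → t=13, phase=(8,4,1,14) → FL=S FR=S RL=S RR=W
cmd 2: advance +24 → t=37, phase=(8,4,1,14) → FL=S FR=S RL=S RR=W
cmd 3: advance +11 → t=48, phase=(19,15,12,1) → FL=W FR=W RL=S RR=S
cmd 4: advance +6 → t=54, phase=(1,21,18,7) → FL=S FR=W RL=W RR=S
cmd 5: advance +1 → t=55, phase=(2,22,19,8) → FL=S FR=W RL=W RR=S

after cmd 1 (t=13): FL=S FR=S RL=S RR=W
after cmd 2 (t=37): FL=S FR=S RL=S RR=W
after cmd 3 (t=48): FL=W FR=W RL=S RR=S
after cmd 4 (t=54): FL=S FR=W RL=W RR=S
after cmd 5 (t=55): FL=S FR=W RL=W RR=S


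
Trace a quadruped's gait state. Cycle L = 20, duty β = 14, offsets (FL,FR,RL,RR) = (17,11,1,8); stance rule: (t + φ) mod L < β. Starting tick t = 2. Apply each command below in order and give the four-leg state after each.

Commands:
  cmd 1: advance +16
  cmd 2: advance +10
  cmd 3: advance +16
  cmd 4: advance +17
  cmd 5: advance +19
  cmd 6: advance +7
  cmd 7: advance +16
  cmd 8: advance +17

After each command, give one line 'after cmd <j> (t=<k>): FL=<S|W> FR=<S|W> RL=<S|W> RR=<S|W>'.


start t=2: FL=W FR=S RL=S RR=S
cmd 1: advance +16 → t=18, phase=(15,9,19,6) → FL=W FR=S RL=W RR=S
cmd 2: advance +10 → t=28, phase=(5,19,9,16) → FL=S FR=W RL=S RR=W
cmd 3: advance +16 → t=44, phase=(1,15,5,12) → FL=S FR=W RL=S RR=S
cmd 4: advance +17 → t=61, phase=(18,12,2,9) → FL=W FR=S RL=S RR=S
cmd 5: advance +19 → t=80, phase=(17,11,1,8) → FL=W FR=S RL=S RR=S
cmd 6: advance +7 → t=87, phase=(4,18,8,15) → FL=S FR=W RL=S RR=W
cmd 7: advance +16 → t=103, phase=(0,14,4,11) → FL=S FR=W RL=S RR=S
cmd 8: advance +17 → t=120, phase=(17,11,1,8) → FL=W FR=S RL=S RR=S

after cmd 1 (t=18): FL=W FR=S RL=W RR=S
after cmd 2 (t=28): FL=S FR=W RL=S RR=W
after cmd 3 (t=44): FL=S FR=W RL=S RR=S
after cmd 4 (t=61): FL=W FR=S RL=S RR=S
after cmd 5 (t=80): FL=W FR=S RL=S RR=S
after cmd 6 (t=87): FL=S FR=W RL=S RR=W
after cmd 7 (t=103): FL=S FR=W RL=S RR=S
after cmd 8 (t=120): FL=W FR=S RL=S RR=S


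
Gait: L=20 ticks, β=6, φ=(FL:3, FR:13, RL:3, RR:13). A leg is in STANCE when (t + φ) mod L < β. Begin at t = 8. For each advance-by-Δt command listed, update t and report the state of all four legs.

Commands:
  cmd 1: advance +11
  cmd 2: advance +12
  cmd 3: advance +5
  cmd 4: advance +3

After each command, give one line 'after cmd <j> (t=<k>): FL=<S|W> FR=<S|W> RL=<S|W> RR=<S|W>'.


after cmd 1 (t=19): FL=S FR=W RL=S RR=W
after cmd 2 (t=31): FL=W FR=S RL=W RR=S
after cmd 3 (t=36): FL=W FR=W RL=W RR=W
after cmd 4 (t=39): FL=S FR=W RL=S RR=W

start t=8: FL=W FR=S RL=W RR=S
cmd 1: advance +11 → t=19, phase=(2,12,2,12) → FL=S FR=W RL=S RR=W
cmd 2: advance +12 → t=31, phase=(14,4,14,4) → FL=W FR=S RL=W RR=S
cmd 3: advance +5 → t=36, phase=(19,9,19,9) → FL=W FR=W RL=W RR=W
cmd 4: advance +3 → t=39, phase=(2,12,2,12) → FL=S FR=W RL=S RR=W


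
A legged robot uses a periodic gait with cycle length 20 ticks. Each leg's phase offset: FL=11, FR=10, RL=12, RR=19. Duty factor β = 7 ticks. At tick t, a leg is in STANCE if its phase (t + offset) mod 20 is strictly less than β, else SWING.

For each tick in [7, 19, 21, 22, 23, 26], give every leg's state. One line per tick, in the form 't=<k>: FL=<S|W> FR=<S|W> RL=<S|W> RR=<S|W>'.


t=7: phase=(18,17,19,6) vs β=7 → FL=W FR=W RL=W RR=S
t=19: phase=(10,9,11,18) vs β=7 → FL=W FR=W RL=W RR=W
t=21: phase=(12,11,13,0) vs β=7 → FL=W FR=W RL=W RR=S
t=22: phase=(13,12,14,1) vs β=7 → FL=W FR=W RL=W RR=S
t=23: phase=(14,13,15,2) vs β=7 → FL=W FR=W RL=W RR=S
t=26: phase=(17,16,18,5) vs β=7 → FL=W FR=W RL=W RR=S

t=7: FL=W FR=W RL=W RR=S
t=19: FL=W FR=W RL=W RR=W
t=21: FL=W FR=W RL=W RR=S
t=22: FL=W FR=W RL=W RR=S
t=23: FL=W FR=W RL=W RR=S
t=26: FL=W FR=W RL=W RR=S


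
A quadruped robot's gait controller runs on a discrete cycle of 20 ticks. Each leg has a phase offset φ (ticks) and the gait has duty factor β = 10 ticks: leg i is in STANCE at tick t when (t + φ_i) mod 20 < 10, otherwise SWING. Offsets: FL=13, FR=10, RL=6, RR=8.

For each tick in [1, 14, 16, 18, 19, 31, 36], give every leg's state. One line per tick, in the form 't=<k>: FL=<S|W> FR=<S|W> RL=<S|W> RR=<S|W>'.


t=1: phase=(14,11,7,9) vs β=10 → FL=W FR=W RL=S RR=S
t=14: phase=(7,4,0,2) vs β=10 → FL=S FR=S RL=S RR=S
t=16: phase=(9,6,2,4) vs β=10 → FL=S FR=S RL=S RR=S
t=18: phase=(11,8,4,6) vs β=10 → FL=W FR=S RL=S RR=S
t=19: phase=(12,9,5,7) vs β=10 → FL=W FR=S RL=S RR=S
t=31: phase=(4,1,17,19) vs β=10 → FL=S FR=S RL=W RR=W
t=36: phase=(9,6,2,4) vs β=10 → FL=S FR=S RL=S RR=S

t=1: FL=W FR=W RL=S RR=S
t=14: FL=S FR=S RL=S RR=S
t=16: FL=S FR=S RL=S RR=S
t=18: FL=W FR=S RL=S RR=S
t=19: FL=W FR=S RL=S RR=S
t=31: FL=S FR=S RL=W RR=W
t=36: FL=S FR=S RL=S RR=S


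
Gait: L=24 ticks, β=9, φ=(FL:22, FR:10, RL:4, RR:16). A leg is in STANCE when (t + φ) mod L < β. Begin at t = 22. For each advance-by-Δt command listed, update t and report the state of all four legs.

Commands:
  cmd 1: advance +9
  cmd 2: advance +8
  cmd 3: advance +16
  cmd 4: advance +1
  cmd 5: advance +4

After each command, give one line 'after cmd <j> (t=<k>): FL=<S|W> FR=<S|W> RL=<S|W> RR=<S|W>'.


after cmd 1 (t=31): FL=S FR=W RL=W RR=W
after cmd 2 (t=39): FL=W FR=S RL=W RR=S
after cmd 3 (t=55): FL=S FR=W RL=W RR=W
after cmd 4 (t=56): FL=S FR=W RL=W RR=S
after cmd 5 (t=60): FL=W FR=W RL=W RR=S

start t=22: FL=W FR=S RL=S RR=W
cmd 1: advance +9 → t=31, phase=(5,17,11,23) → FL=S FR=W RL=W RR=W
cmd 2: advance +8 → t=39, phase=(13,1,19,7) → FL=W FR=S RL=W RR=S
cmd 3: advance +16 → t=55, phase=(5,17,11,23) → FL=S FR=W RL=W RR=W
cmd 4: advance +1 → t=56, phase=(6,18,12,0) → FL=S FR=W RL=W RR=S
cmd 5: advance +4 → t=60, phase=(10,22,16,4) → FL=W FR=W RL=W RR=S


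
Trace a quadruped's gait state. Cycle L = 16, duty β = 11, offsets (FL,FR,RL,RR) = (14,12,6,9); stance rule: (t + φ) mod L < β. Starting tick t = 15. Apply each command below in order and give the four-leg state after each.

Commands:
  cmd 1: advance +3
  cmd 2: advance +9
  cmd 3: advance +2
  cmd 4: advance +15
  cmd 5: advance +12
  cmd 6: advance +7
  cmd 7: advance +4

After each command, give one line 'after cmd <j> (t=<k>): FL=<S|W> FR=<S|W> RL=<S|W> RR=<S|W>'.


after cmd 1 (t=18): FL=S FR=W RL=S RR=W
after cmd 2 (t=27): FL=S FR=S RL=S RR=S
after cmd 3 (t=29): FL=W FR=S RL=S RR=S
after cmd 4 (t=44): FL=S FR=S RL=S RR=S
after cmd 5 (t=56): FL=S FR=S RL=W RR=S
after cmd 6 (t=63): FL=W FR=W RL=S RR=S
after cmd 7 (t=67): FL=S FR=W RL=S RR=W

start t=15: FL=W FR=W RL=S RR=S
cmd 1: advance +3 → t=18, phase=(0,14,8,11) → FL=S FR=W RL=S RR=W
cmd 2: advance +9 → t=27, phase=(9,7,1,4) → FL=S FR=S RL=S RR=S
cmd 3: advance +2 → t=29, phase=(11,9,3,6) → FL=W FR=S RL=S RR=S
cmd 4: advance +15 → t=44, phase=(10,8,2,5) → FL=S FR=S RL=S RR=S
cmd 5: advance +12 → t=56, phase=(6,4,14,1) → FL=S FR=S RL=W RR=S
cmd 6: advance +7 → t=63, phase=(13,11,5,8) → FL=W FR=W RL=S RR=S
cmd 7: advance +4 → t=67, phase=(1,15,9,12) → FL=S FR=W RL=S RR=W


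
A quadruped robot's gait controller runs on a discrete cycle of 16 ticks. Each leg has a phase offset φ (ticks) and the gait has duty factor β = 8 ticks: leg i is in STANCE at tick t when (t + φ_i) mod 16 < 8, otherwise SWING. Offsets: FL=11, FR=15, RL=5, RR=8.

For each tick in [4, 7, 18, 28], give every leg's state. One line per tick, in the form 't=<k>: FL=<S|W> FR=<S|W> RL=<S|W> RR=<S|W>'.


t=4: FL=W FR=S RL=W RR=W
t=7: FL=S FR=S RL=W RR=W
t=18: FL=W FR=S RL=S RR=W
t=28: FL=S FR=W RL=S RR=S

t=4: phase=(15,3,9,12) vs β=8 → FL=W FR=S RL=W RR=W
t=7: phase=(2,6,12,15) vs β=8 → FL=S FR=S RL=W RR=W
t=18: phase=(13,1,7,10) vs β=8 → FL=W FR=S RL=S RR=W
t=28: phase=(7,11,1,4) vs β=8 → FL=S FR=W RL=S RR=S


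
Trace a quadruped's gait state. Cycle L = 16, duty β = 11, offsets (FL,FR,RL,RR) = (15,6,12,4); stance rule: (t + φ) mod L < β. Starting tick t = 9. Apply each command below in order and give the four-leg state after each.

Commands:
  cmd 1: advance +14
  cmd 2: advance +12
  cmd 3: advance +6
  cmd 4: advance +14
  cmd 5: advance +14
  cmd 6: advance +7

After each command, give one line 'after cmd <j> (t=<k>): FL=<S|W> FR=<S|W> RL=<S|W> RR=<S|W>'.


start t=9: FL=S FR=W RL=S RR=W
cmd 1: advance +14 → t=23, phase=(6,13,3,11) → FL=S FR=W RL=S RR=W
cmd 2: advance +12 → t=35, phase=(2,9,15,7) → FL=S FR=S RL=W RR=S
cmd 3: advance +6 → t=41, phase=(8,15,5,13) → FL=S FR=W RL=S RR=W
cmd 4: advance +14 → t=55, phase=(6,13,3,11) → FL=S FR=W RL=S RR=W
cmd 5: advance +14 → t=69, phase=(4,11,1,9) → FL=S FR=W RL=S RR=S
cmd 6: advance +7 → t=76, phase=(11,2,8,0) → FL=W FR=S RL=S RR=S

after cmd 1 (t=23): FL=S FR=W RL=S RR=W
after cmd 2 (t=35): FL=S FR=S RL=W RR=S
after cmd 3 (t=41): FL=S FR=W RL=S RR=W
after cmd 4 (t=55): FL=S FR=W RL=S RR=W
after cmd 5 (t=69): FL=S FR=W RL=S RR=S
after cmd 6 (t=76): FL=W FR=S RL=S RR=S


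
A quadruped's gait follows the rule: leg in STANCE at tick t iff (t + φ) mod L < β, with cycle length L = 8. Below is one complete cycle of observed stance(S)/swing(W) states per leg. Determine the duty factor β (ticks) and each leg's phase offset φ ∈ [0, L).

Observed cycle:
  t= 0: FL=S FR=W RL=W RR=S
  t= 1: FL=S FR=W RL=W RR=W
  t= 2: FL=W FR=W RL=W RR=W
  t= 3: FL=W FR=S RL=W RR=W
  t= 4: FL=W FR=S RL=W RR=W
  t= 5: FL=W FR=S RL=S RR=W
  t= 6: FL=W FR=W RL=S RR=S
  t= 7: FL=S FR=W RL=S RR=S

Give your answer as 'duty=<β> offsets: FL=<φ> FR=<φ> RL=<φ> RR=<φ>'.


duty=3 offsets: FL=1 FR=5 RL=3 RR=2

duty β = stance ticks per leg = 3
FL: stance ticks = 3; W→S at t=7 → φ=1
FR: stance ticks = 3; W→S at t=3 → φ=5
RL: stance ticks = 3; W→S at t=5 → φ=3
RR: stance ticks = 3; W→S at t=6 → φ=2


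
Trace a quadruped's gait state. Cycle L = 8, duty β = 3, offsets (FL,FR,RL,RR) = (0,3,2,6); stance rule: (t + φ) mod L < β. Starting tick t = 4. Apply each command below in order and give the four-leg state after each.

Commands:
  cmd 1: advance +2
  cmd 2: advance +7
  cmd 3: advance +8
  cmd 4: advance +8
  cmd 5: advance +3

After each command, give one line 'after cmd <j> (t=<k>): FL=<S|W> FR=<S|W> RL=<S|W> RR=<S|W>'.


after cmd 1 (t=6): FL=W FR=S RL=S RR=W
after cmd 2 (t=13): FL=W FR=S RL=W RR=W
after cmd 3 (t=21): FL=W FR=S RL=W RR=W
after cmd 4 (t=29): FL=W FR=S RL=W RR=W
after cmd 5 (t=32): FL=S FR=W RL=S RR=W

start t=4: FL=W FR=W RL=W RR=S
cmd 1: advance +2 → t=6, phase=(6,1,0,4) → FL=W FR=S RL=S RR=W
cmd 2: advance +7 → t=13, phase=(5,0,7,3) → FL=W FR=S RL=W RR=W
cmd 3: advance +8 → t=21, phase=(5,0,7,3) → FL=W FR=S RL=W RR=W
cmd 4: advance +8 → t=29, phase=(5,0,7,3) → FL=W FR=S RL=W RR=W
cmd 5: advance +3 → t=32, phase=(0,3,2,6) → FL=S FR=W RL=S RR=W


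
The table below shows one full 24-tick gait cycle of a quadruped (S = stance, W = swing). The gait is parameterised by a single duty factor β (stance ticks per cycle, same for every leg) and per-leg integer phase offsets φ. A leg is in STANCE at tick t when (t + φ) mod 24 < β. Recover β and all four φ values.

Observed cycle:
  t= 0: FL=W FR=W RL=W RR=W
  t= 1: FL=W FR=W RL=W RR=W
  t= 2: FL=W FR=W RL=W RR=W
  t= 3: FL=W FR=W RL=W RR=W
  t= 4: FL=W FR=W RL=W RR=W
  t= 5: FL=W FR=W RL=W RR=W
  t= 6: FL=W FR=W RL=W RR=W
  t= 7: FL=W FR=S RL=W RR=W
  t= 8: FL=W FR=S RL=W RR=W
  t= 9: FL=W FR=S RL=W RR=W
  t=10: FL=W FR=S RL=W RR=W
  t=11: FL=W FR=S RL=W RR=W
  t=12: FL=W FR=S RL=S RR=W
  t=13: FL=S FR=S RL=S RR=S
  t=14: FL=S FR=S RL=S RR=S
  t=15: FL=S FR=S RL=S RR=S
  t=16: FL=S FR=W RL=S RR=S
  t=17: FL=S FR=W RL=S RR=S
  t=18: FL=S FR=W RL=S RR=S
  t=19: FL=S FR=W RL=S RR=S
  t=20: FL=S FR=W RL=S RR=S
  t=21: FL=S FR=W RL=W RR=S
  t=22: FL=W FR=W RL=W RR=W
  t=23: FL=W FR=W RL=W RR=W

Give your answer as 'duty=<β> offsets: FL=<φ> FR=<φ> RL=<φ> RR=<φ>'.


duty=9 offsets: FL=11 FR=17 RL=12 RR=11

duty β = stance ticks per leg = 9
FL: stance ticks = 9; W→S at t=13 → φ=11
FR: stance ticks = 9; W→S at t=7 → φ=17
RL: stance ticks = 9; W→S at t=12 → φ=12
RR: stance ticks = 9; W→S at t=13 → φ=11


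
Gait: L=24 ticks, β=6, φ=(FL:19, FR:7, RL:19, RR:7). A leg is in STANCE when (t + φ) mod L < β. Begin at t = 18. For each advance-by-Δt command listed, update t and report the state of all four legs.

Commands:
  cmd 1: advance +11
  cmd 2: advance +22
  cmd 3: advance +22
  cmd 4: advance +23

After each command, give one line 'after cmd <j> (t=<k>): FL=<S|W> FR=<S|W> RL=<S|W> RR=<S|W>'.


after cmd 1 (t=29): FL=S FR=W RL=S RR=W
after cmd 2 (t=51): FL=W FR=W RL=W RR=W
after cmd 3 (t=73): FL=W FR=W RL=W RR=W
after cmd 4 (t=96): FL=W FR=W RL=W RR=W

start t=18: FL=W FR=S RL=W RR=S
cmd 1: advance +11 → t=29, phase=(0,12,0,12) → FL=S FR=W RL=S RR=W
cmd 2: advance +22 → t=51, phase=(22,10,22,10) → FL=W FR=W RL=W RR=W
cmd 3: advance +22 → t=73, phase=(20,8,20,8) → FL=W FR=W RL=W RR=W
cmd 4: advance +23 → t=96, phase=(19,7,19,7) → FL=W FR=W RL=W RR=W


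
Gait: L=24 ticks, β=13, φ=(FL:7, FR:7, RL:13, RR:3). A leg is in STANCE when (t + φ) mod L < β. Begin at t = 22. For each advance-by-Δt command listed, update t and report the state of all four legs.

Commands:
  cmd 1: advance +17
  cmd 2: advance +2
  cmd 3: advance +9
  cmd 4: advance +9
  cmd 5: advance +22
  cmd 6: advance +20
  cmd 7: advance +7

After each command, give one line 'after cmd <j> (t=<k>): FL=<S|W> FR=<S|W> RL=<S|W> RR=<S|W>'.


start t=22: FL=S FR=S RL=S RR=S
cmd 1: advance +17 → t=39, phase=(22,22,4,18) → FL=W FR=W RL=S RR=W
cmd 2: advance +2 → t=41, phase=(0,0,6,20) → FL=S FR=S RL=S RR=W
cmd 3: advance +9 → t=50, phase=(9,9,15,5) → FL=S FR=S RL=W RR=S
cmd 4: advance +9 → t=59, phase=(18,18,0,14) → FL=W FR=W RL=S RR=W
cmd 5: advance +22 → t=81, phase=(16,16,22,12) → FL=W FR=W RL=W RR=S
cmd 6: advance +20 → t=101, phase=(12,12,18,8) → FL=S FR=S RL=W RR=S
cmd 7: advance +7 → t=108, phase=(19,19,1,15) → FL=W FR=W RL=S RR=W

after cmd 1 (t=39): FL=W FR=W RL=S RR=W
after cmd 2 (t=41): FL=S FR=S RL=S RR=W
after cmd 3 (t=50): FL=S FR=S RL=W RR=S
after cmd 4 (t=59): FL=W FR=W RL=S RR=W
after cmd 5 (t=81): FL=W FR=W RL=W RR=S
after cmd 6 (t=101): FL=S FR=S RL=W RR=S
after cmd 7 (t=108): FL=W FR=W RL=S RR=W


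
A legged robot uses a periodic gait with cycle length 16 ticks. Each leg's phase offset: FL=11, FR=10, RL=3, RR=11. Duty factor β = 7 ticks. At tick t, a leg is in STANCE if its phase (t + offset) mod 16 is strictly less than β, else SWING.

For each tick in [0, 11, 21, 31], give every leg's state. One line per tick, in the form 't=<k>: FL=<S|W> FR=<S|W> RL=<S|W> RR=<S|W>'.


t=0: FL=W FR=W RL=S RR=W
t=11: FL=S FR=S RL=W RR=S
t=21: FL=S FR=W RL=W RR=S
t=31: FL=W FR=W RL=S RR=W

t=0: phase=(11,10,3,11) vs β=7 → FL=W FR=W RL=S RR=W
t=11: phase=(6,5,14,6) vs β=7 → FL=S FR=S RL=W RR=S
t=21: phase=(0,15,8,0) vs β=7 → FL=S FR=W RL=W RR=S
t=31: phase=(10,9,2,10) vs β=7 → FL=W FR=W RL=S RR=W


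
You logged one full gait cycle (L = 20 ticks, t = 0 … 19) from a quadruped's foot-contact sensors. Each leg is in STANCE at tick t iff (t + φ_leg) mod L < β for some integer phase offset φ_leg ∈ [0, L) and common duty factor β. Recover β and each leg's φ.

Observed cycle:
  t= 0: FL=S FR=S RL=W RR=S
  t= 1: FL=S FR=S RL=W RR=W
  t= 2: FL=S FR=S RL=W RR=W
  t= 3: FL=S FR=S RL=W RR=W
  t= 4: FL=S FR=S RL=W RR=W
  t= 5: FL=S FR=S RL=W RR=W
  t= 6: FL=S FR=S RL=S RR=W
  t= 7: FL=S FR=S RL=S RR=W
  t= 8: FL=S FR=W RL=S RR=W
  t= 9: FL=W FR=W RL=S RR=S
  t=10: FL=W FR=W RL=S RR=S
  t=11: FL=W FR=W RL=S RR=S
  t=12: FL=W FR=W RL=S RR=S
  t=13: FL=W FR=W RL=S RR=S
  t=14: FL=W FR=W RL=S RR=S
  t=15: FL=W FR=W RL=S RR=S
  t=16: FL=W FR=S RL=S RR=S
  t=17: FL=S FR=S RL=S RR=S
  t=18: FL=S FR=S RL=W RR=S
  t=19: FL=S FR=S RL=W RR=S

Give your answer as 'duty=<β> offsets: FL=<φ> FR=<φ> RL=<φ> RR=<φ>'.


duty β = stance ticks per leg = 12
FL: stance ticks = 12; W→S at t=17 → φ=3
FR: stance ticks = 12; W→S at t=16 → φ=4
RL: stance ticks = 12; W→S at t=6 → φ=14
RR: stance ticks = 12; W→S at t=9 → φ=11

duty=12 offsets: FL=3 FR=4 RL=14 RR=11


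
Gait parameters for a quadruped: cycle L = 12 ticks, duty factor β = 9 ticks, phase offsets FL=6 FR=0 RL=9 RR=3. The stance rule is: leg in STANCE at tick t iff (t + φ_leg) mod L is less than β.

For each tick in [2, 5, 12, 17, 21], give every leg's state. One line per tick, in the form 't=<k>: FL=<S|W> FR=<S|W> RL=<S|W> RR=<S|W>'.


t=2: phase=(8,2,11,5) vs β=9 → FL=S FR=S RL=W RR=S
t=5: phase=(11,5,2,8) vs β=9 → FL=W FR=S RL=S RR=S
t=12: phase=(6,0,9,3) vs β=9 → FL=S FR=S RL=W RR=S
t=17: phase=(11,5,2,8) vs β=9 → FL=W FR=S RL=S RR=S
t=21: phase=(3,9,6,0) vs β=9 → FL=S FR=W RL=S RR=S

t=2: FL=S FR=S RL=W RR=S
t=5: FL=W FR=S RL=S RR=S
t=12: FL=S FR=S RL=W RR=S
t=17: FL=W FR=S RL=S RR=S
t=21: FL=S FR=W RL=S RR=S


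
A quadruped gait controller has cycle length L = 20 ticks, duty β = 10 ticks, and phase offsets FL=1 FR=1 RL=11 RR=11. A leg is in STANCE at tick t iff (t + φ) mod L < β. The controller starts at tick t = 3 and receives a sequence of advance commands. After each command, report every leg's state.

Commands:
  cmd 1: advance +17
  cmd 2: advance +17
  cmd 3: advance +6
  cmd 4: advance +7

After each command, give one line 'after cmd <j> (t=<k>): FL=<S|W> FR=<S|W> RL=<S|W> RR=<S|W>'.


start t=3: FL=S FR=S RL=W RR=W
cmd 1: advance +17 → t=20, phase=(1,1,11,11) → FL=S FR=S RL=W RR=W
cmd 2: advance +17 → t=37, phase=(18,18,8,8) → FL=W FR=W RL=S RR=S
cmd 3: advance +6 → t=43, phase=(4,4,14,14) → FL=S FR=S RL=W RR=W
cmd 4: advance +7 → t=50, phase=(11,11,1,1) → FL=W FR=W RL=S RR=S

after cmd 1 (t=20): FL=S FR=S RL=W RR=W
after cmd 2 (t=37): FL=W FR=W RL=S RR=S
after cmd 3 (t=43): FL=S FR=S RL=W RR=W
after cmd 4 (t=50): FL=W FR=W RL=S RR=S


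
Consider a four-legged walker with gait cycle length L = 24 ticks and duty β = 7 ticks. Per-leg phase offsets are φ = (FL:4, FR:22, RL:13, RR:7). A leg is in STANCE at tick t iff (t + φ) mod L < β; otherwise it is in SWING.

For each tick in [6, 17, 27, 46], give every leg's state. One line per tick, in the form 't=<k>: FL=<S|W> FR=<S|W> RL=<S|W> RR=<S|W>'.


t=6: phase=(10,4,19,13) vs β=7 → FL=W FR=S RL=W RR=W
t=17: phase=(21,15,6,0) vs β=7 → FL=W FR=W RL=S RR=S
t=27: phase=(7,1,16,10) vs β=7 → FL=W FR=S RL=W RR=W
t=46: phase=(2,20,11,5) vs β=7 → FL=S FR=W RL=W RR=S

t=6: FL=W FR=S RL=W RR=W
t=17: FL=W FR=W RL=S RR=S
t=27: FL=W FR=S RL=W RR=W
t=46: FL=S FR=W RL=W RR=S


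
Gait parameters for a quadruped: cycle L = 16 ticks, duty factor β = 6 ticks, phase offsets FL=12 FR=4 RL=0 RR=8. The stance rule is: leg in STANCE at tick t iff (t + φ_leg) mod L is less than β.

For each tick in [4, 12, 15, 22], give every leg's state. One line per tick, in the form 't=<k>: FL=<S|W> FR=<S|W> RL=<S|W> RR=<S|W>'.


t=4: phase=(0,8,4,12) vs β=6 → FL=S FR=W RL=S RR=W
t=12: phase=(8,0,12,4) vs β=6 → FL=W FR=S RL=W RR=S
t=15: phase=(11,3,15,7) vs β=6 → FL=W FR=S RL=W RR=W
t=22: phase=(2,10,6,14) vs β=6 → FL=S FR=W RL=W RR=W

t=4: FL=S FR=W RL=S RR=W
t=12: FL=W FR=S RL=W RR=S
t=15: FL=W FR=S RL=W RR=W
t=22: FL=S FR=W RL=W RR=W


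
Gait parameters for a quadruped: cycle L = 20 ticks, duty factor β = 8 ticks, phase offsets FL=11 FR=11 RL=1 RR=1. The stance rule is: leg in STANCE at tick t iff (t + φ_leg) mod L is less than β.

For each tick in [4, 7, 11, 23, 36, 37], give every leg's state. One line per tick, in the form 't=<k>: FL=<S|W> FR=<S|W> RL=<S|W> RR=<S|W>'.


t=4: phase=(15,15,5,5) vs β=8 → FL=W FR=W RL=S RR=S
t=7: phase=(18,18,8,8) vs β=8 → FL=W FR=W RL=W RR=W
t=11: phase=(2,2,12,12) vs β=8 → FL=S FR=S RL=W RR=W
t=23: phase=(14,14,4,4) vs β=8 → FL=W FR=W RL=S RR=S
t=36: phase=(7,7,17,17) vs β=8 → FL=S FR=S RL=W RR=W
t=37: phase=(8,8,18,18) vs β=8 → FL=W FR=W RL=W RR=W

t=4: FL=W FR=W RL=S RR=S
t=7: FL=W FR=W RL=W RR=W
t=11: FL=S FR=S RL=W RR=W
t=23: FL=W FR=W RL=S RR=S
t=36: FL=S FR=S RL=W RR=W
t=37: FL=W FR=W RL=W RR=W
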